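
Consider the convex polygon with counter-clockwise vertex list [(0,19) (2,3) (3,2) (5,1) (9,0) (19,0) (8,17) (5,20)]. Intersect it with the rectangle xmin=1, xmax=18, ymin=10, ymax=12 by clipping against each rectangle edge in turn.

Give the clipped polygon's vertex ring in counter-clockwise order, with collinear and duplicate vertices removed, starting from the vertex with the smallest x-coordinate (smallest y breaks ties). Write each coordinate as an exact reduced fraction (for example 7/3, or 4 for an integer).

1. After x ≥ 1: [(1,96/5) (1,11) (2,3) (3,2) (5,1) (9,0) (19,0) (8,17) (5,20)]
2. After x ≤ 18: [(1,96/5) (1,11) (2,3) (3,2) (5,1) (9,0) (18,0) (18,17/11) (8,17) (5,20)]
3. After y ≥ 10: [(1,96/5) (1,11) (9/8,10) (213/17,10) (8,17) (5,20)]
4. After y ≤ 12: [(1,12) (1,11) (9/8,10) (213/17,10) (191/17,12)]
5. Canonical ring: [(1,11) (9/8,10) (213/17,10) (191/17,12) (1,12)]

Clipped polygon: [(1,11) (9/8,10) (213/17,10) (191/17,12) (1,12)]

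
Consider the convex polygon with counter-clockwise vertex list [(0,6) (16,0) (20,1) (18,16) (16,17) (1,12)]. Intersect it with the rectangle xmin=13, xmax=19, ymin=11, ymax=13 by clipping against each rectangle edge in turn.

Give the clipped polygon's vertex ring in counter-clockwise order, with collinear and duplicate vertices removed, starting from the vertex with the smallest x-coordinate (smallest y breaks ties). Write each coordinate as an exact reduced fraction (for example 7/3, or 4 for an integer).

1. After x ≥ 13: [(13,9/8) (16,0) (20,1) (18,16) (16,17) (13,16)]
2. After x ≤ 19: [(13,9/8) (16,0) (19,3/4) (19,17/2) (18,16) (16,17) (13,16)]
3. After y ≥ 11: [(13,11) (56/3,11) (18,16) (16,17) (13,16)]
4. After y ≤ 13: [(13,13) (13,11) (56/3,11) (92/5,13)]
5. Canonical ring: [(13,11) (56/3,11) (92/5,13) (13,13)]

Clipped polygon: [(13,11) (56/3,11) (92/5,13) (13,13)]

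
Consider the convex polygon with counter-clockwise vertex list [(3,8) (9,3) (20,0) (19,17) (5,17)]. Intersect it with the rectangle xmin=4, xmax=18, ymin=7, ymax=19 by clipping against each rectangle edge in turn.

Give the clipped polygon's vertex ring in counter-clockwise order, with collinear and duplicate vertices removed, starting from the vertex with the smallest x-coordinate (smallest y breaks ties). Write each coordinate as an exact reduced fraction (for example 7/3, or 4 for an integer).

Clipped polygon: [(4,43/6) (21/5,7) (18,7) (18,17) (5,17) (4,25/2)]

1. After x ≥ 4: [(4,25/2) (4,43/6) (9,3) (20,0) (19,17) (5,17)]
2. After x ≤ 18: [(4,25/2) (4,43/6) (9,3) (18,6/11) (18,17) (5,17)]
3. After y ≥ 7: [(4,25/2) (4,43/6) (21/5,7) (18,7) (18,17) (5,17)]
4. After y ≤ 19: [(4,25/2) (4,43/6) (21/5,7) (18,7) (18,17) (5,17)]
5. Canonical ring: [(4,43/6) (21/5,7) (18,7) (18,17) (5,17) (4,25/2)]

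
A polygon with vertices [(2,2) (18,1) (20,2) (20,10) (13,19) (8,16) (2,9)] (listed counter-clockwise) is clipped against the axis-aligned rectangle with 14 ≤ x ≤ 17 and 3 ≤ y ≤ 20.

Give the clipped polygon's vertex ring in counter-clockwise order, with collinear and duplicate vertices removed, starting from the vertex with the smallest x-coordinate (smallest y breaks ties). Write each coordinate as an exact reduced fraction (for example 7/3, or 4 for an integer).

1. After x ≥ 14: [(14,5/4) (18,1) (20,2) (20,10) (14,124/7)]
2. After x ≤ 17: [(14,5/4) (17,17/16) (17,97/7) (14,124/7)]
3. After y ≥ 3: [(14,3) (17,3) (17,97/7) (14,124/7)]
4. After y ≤ 20: [(14,3) (17,3) (17,97/7) (14,124/7)]
5. Canonical ring: [(14,3) (17,3) (17,97/7) (14,124/7)]

Clipped polygon: [(14,3) (17,3) (17,97/7) (14,124/7)]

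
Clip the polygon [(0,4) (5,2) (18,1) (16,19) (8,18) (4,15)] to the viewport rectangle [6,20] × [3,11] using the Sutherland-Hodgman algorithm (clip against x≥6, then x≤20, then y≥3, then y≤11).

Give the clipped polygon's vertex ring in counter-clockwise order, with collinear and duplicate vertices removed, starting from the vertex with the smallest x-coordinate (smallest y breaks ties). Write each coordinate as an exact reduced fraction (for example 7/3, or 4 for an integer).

Clipped polygon: [(6,3) (160/9,3) (152/9,11) (6,11)]

1. After x ≥ 6: [(6,25/13) (18,1) (16,19) (8,18) (6,33/2)]
2. After x ≤ 20: [(6,25/13) (18,1) (16,19) (8,18) (6,33/2)]
3. After y ≥ 3: [(6,3) (160/9,3) (16,19) (8,18) (6,33/2)]
4. After y ≤ 11: [(6,11) (6,3) (160/9,3) (152/9,11)]
5. Canonical ring: [(6,3) (160/9,3) (152/9,11) (6,11)]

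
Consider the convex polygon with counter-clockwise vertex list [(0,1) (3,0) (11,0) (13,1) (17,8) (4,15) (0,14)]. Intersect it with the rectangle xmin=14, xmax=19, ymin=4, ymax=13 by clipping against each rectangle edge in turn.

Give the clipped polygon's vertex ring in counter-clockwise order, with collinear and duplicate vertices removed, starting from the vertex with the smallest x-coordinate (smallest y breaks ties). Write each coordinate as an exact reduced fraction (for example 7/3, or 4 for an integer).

1. After x ≥ 14: [(14,11/4) (17,8) (14,125/13)]
2. After x ≤ 19: [(14,11/4) (17,8) (14,125/13)]
3. After y ≥ 4: [(14,4) (103/7,4) (17,8) (14,125/13)]
4. After y ≤ 13: [(14,4) (103/7,4) (17,8) (14,125/13)]
5. Canonical ring: [(14,4) (103/7,4) (17,8) (14,125/13)]

Clipped polygon: [(14,4) (103/7,4) (17,8) (14,125/13)]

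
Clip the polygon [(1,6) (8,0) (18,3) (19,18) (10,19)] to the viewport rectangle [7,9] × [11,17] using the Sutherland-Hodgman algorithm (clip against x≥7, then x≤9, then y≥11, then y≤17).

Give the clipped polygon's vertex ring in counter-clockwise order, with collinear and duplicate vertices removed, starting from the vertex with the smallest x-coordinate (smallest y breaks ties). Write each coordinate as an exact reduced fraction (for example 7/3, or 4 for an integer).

Clipped polygon: [(7,11) (9,11) (9,17) (112/13,17) (7,44/3)]

1. After x ≥ 7: [(7,44/3) (7,6/7) (8,0) (18,3) (19,18) (10,19)]
2. After x ≤ 9: [(9,158/9) (7,44/3) (7,6/7) (8,0) (9,3/10)]
3. After y ≥ 11: [(9,11) (9,158/9) (7,44/3) (7,11)]
4. After y ≤ 17: [(9,11) (9,17) (112/13,17) (7,44/3) (7,11)]
5. Canonical ring: [(7,11) (9,11) (9,17) (112/13,17) (7,44/3)]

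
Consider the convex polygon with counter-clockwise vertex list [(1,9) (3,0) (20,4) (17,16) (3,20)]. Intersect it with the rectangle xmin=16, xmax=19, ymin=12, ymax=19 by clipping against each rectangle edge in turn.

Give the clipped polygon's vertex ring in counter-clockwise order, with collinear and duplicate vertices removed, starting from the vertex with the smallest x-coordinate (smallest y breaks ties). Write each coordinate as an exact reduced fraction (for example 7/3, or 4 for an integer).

1. After x ≥ 16: [(16,52/17) (20,4) (17,16) (16,114/7)]
2. After x ≤ 19: [(16,52/17) (19,64/17) (19,8) (17,16) (16,114/7)]
3. After y ≥ 12: [(16,12) (18,12) (17,16) (16,114/7)]
4. After y ≤ 19: [(16,12) (18,12) (17,16) (16,114/7)]
5. Canonical ring: [(16,12) (18,12) (17,16) (16,114/7)]

Clipped polygon: [(16,12) (18,12) (17,16) (16,114/7)]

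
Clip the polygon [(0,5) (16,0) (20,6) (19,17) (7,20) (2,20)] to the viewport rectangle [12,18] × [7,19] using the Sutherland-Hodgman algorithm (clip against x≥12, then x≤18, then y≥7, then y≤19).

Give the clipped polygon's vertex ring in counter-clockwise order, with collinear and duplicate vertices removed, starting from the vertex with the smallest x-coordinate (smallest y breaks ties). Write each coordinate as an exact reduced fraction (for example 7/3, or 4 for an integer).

1. After x ≥ 12: [(12,5/4) (16,0) (20,6) (19,17) (12,75/4)]
2. After x ≤ 18: [(12,5/4) (16,0) (18,3) (18,69/4) (12,75/4)]
3. After y ≥ 7: [(12,7) (18,7) (18,69/4) (12,75/4)]
4. After y ≤ 19: [(12,7) (18,7) (18,69/4) (12,75/4)]
5. Canonical ring: [(12,7) (18,7) (18,69/4) (12,75/4)]

Clipped polygon: [(12,7) (18,7) (18,69/4) (12,75/4)]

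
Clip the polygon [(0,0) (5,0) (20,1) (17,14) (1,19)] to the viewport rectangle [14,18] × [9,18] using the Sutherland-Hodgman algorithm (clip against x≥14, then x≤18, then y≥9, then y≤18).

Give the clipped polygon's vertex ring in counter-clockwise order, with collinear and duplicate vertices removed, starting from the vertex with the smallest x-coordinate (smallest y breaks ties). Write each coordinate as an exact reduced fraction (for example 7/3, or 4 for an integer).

1. After x ≥ 14: [(14,3/5) (20,1) (17,14) (14,239/16)]
2. After x ≤ 18: [(14,3/5) (18,13/15) (18,29/3) (17,14) (14,239/16)]
3. After y ≥ 9: [(14,9) (18,9) (18,29/3) (17,14) (14,239/16)]
4. After y ≤ 18: [(14,9) (18,9) (18,29/3) (17,14) (14,239/16)]
5. Canonical ring: [(14,9) (18,9) (18,29/3) (17,14) (14,239/16)]

Clipped polygon: [(14,9) (18,9) (18,29/3) (17,14) (14,239/16)]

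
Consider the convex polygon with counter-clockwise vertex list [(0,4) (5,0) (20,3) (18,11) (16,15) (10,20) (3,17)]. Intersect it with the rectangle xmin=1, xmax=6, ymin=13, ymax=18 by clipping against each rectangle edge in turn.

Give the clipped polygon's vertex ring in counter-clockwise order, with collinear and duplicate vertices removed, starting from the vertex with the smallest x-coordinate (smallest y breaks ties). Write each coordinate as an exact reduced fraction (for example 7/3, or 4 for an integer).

Clipped polygon: [(27/13,13) (6,13) (6,18) (16/3,18) (3,17)]

1. After x ≥ 1: [(1,25/3) (1,16/5) (5,0) (20,3) (18,11) (16,15) (10,20) (3,17)]
2. After x ≤ 6: [(1,25/3) (1,16/5) (5,0) (6,1/5) (6,128/7) (3,17)]
3. After y ≥ 13: [(27/13,13) (6,13) (6,128/7) (3,17)]
4. After y ≤ 18: [(27/13,13) (6,13) (6,18) (16/3,18) (3,17)]
5. Canonical ring: [(27/13,13) (6,13) (6,18) (16/3,18) (3,17)]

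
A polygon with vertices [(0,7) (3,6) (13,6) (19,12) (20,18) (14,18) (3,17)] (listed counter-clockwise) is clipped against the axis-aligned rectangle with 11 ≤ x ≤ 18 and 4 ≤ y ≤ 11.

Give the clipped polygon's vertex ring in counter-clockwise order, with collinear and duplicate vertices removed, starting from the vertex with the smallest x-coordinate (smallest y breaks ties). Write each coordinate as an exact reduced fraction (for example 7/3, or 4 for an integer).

1. After x ≥ 11: [(11,6) (13,6) (19,12) (20,18) (14,18) (11,195/11)]
2. After x ≤ 18: [(11,6) (13,6) (18,11) (18,18) (14,18) (11,195/11)]
3. After y ≥ 4: [(11,6) (13,6) (18,11) (18,18) (14,18) (11,195/11)]
4. After y ≤ 11: [(11,11) (11,6) (13,6) (18,11) (18,11)]
5. Canonical ring: [(11,6) (13,6) (18,11) (11,11)]

Clipped polygon: [(11,6) (13,6) (18,11) (11,11)]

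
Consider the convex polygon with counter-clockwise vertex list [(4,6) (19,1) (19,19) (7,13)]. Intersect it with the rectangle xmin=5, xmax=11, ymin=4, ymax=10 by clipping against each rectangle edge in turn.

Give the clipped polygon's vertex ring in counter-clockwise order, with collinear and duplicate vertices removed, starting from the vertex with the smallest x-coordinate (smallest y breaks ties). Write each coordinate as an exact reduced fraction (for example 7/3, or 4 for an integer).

Clipped polygon: [(5,17/3) (10,4) (11,4) (11,10) (40/7,10) (5,25/3)]

1. After x ≥ 5: [(5,25/3) (5,17/3) (19,1) (19,19) (7,13)]
2. After x ≤ 11: [(5,25/3) (5,17/3) (11,11/3) (11,15) (7,13)]
3. After y ≥ 4: [(5,25/3) (5,17/3) (10,4) (11,4) (11,15) (7,13)]
4. After y ≤ 10: [(40/7,10) (5,25/3) (5,17/3) (10,4) (11,4) (11,10)]
5. Canonical ring: [(5,17/3) (10,4) (11,4) (11,10) (40/7,10) (5,25/3)]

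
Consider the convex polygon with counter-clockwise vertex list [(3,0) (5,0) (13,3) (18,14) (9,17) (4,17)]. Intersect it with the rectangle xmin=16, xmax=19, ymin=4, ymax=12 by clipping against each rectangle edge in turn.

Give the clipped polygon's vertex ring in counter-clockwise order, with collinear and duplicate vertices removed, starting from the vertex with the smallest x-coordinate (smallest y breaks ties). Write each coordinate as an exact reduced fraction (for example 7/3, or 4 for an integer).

Clipped polygon: [(16,48/5) (188/11,12) (16,12)]

1. After x ≥ 16: [(16,48/5) (18,14) (16,44/3)]
2. After x ≤ 19: [(16,48/5) (18,14) (16,44/3)]
3. After y ≥ 4: [(16,48/5) (18,14) (16,44/3)]
4. After y ≤ 12: [(16,12) (16,48/5) (188/11,12)]
5. Canonical ring: [(16,48/5) (188/11,12) (16,12)]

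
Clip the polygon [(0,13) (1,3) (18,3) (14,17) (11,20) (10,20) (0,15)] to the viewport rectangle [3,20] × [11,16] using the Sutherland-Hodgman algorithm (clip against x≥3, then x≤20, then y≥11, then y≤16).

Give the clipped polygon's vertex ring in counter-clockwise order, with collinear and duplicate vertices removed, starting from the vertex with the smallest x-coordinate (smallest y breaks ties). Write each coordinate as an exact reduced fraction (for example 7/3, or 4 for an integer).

Clipped polygon: [(3,11) (110/7,11) (100/7,16) (3,16)]

1. After x ≥ 3: [(3,3) (18,3) (14,17) (11,20) (10,20) (3,33/2)]
2. After x ≤ 20: [(3,3) (18,3) (14,17) (11,20) (10,20) (3,33/2)]
3. After y ≥ 11: [(3,11) (110/7,11) (14,17) (11,20) (10,20) (3,33/2)]
4. After y ≤ 16: [(3,16) (3,11) (110/7,11) (100/7,16)]
5. Canonical ring: [(3,11) (110/7,11) (100/7,16) (3,16)]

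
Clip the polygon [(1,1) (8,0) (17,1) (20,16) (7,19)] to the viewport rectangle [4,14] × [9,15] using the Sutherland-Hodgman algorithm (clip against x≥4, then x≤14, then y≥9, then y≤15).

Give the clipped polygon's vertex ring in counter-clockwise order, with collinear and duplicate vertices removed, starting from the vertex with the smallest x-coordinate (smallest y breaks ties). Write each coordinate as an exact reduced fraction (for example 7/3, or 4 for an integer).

1. After x ≥ 4: [(4,10) (4,4/7) (8,0) (17,1) (20,16) (7,19)]
2. After x ≤ 14: [(4,10) (4,4/7) (8,0) (14,2/3) (14,226/13) (7,19)]
3. After y ≥ 9: [(4,10) (4,9) (14,9) (14,226/13) (7,19)]
4. After y ≤ 15: [(17/3,15) (4,10) (4,9) (14,9) (14,15)]
5. Canonical ring: [(4,9) (14,9) (14,15) (17/3,15) (4,10)]

Clipped polygon: [(4,9) (14,9) (14,15) (17/3,15) (4,10)]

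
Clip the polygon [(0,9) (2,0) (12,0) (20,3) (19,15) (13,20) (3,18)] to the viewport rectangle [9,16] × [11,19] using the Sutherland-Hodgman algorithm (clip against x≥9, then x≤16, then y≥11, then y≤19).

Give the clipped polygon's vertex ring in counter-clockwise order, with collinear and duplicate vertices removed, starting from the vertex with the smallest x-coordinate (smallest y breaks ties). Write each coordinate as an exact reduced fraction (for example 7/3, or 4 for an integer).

Clipped polygon: [(9,11) (16,11) (16,35/2) (71/5,19) (9,19)]

1. After x ≥ 9: [(9,0) (12,0) (20,3) (19,15) (13,20) (9,96/5)]
2. After x ≤ 16: [(9,0) (12,0) (16,3/2) (16,35/2) (13,20) (9,96/5)]
3. After y ≥ 11: [(9,11) (16,11) (16,35/2) (13,20) (9,96/5)]
4. After y ≤ 19: [(9,19) (9,11) (16,11) (16,35/2) (71/5,19)]
5. Canonical ring: [(9,11) (16,11) (16,35/2) (71/5,19) (9,19)]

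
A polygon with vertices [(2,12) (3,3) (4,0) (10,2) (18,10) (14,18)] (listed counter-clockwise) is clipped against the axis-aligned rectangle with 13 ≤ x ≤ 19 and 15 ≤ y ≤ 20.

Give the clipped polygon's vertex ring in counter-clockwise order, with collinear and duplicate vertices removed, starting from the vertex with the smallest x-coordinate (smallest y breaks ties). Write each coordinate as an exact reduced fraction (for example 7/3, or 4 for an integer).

Clipped polygon: [(13,15) (31/2,15) (14,18) (13,35/2)]

1. After x ≥ 13: [(13,35/2) (13,5) (18,10) (14,18)]
2. After x ≤ 19: [(13,35/2) (13,5) (18,10) (14,18)]
3. After y ≥ 15: [(13,35/2) (13,15) (31/2,15) (14,18)]
4. After y ≤ 20: [(13,35/2) (13,15) (31/2,15) (14,18)]
5. Canonical ring: [(13,15) (31/2,15) (14,18) (13,35/2)]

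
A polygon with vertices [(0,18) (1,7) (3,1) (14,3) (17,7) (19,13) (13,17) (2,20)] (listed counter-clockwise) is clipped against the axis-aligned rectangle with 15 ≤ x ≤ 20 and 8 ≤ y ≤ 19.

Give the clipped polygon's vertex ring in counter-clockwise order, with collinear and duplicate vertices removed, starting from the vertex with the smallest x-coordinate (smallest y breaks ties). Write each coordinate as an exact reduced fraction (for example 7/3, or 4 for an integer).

Clipped polygon: [(15,8) (52/3,8) (19,13) (15,47/3)]

1. After x ≥ 15: [(15,13/3) (17,7) (19,13) (15,47/3)]
2. After x ≤ 20: [(15,13/3) (17,7) (19,13) (15,47/3)]
3. After y ≥ 8: [(15,8) (52/3,8) (19,13) (15,47/3)]
4. After y ≤ 19: [(15,8) (52/3,8) (19,13) (15,47/3)]
5. Canonical ring: [(15,8) (52/3,8) (19,13) (15,47/3)]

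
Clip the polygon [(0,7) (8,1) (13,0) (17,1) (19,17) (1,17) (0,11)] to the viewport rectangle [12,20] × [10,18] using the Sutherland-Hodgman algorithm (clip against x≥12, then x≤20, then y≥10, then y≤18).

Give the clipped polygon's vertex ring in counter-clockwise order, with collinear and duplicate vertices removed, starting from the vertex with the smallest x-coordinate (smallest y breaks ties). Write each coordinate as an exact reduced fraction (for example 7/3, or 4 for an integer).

1. After x ≥ 12: [(12,1/5) (13,0) (17,1) (19,17) (12,17)]
2. After x ≤ 20: [(12,1/5) (13,0) (17,1) (19,17) (12,17)]
3. After y ≥ 10: [(12,10) (145/8,10) (19,17) (12,17)]
4. After y ≤ 18: [(12,10) (145/8,10) (19,17) (12,17)]
5. Canonical ring: [(12,10) (145/8,10) (19,17) (12,17)]

Clipped polygon: [(12,10) (145/8,10) (19,17) (12,17)]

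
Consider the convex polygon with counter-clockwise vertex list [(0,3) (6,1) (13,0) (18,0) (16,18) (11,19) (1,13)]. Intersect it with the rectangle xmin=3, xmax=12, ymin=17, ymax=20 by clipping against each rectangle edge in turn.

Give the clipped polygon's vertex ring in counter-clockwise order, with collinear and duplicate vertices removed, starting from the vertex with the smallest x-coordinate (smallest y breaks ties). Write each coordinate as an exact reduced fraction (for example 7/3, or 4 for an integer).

1. After x ≥ 3: [(3,2) (6,1) (13,0) (18,0) (16,18) (11,19) (3,71/5)]
2. After x ≤ 12: [(3,2) (6,1) (12,1/7) (12,94/5) (11,19) (3,71/5)]
3. After y ≥ 17: [(12,17) (12,94/5) (11,19) (23/3,17)]
4. After y ≤ 20: [(12,17) (12,94/5) (11,19) (23/3,17)]
5. Canonical ring: [(23/3,17) (12,17) (12,94/5) (11,19)]

Clipped polygon: [(23/3,17) (12,17) (12,94/5) (11,19)]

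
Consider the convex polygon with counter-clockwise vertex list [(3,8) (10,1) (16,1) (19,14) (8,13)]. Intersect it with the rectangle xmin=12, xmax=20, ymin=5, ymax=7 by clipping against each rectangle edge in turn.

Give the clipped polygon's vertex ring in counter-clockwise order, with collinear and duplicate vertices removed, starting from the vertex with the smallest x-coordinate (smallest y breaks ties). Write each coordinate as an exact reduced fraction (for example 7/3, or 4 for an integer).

Clipped polygon: [(12,5) (220/13,5) (226/13,7) (12,7)]

1. After x ≥ 12: [(12,1) (16,1) (19,14) (12,147/11)]
2. After x ≤ 20: [(12,1) (16,1) (19,14) (12,147/11)]
3. After y ≥ 5: [(12,5) (220/13,5) (19,14) (12,147/11)]
4. After y ≤ 7: [(12,7) (12,5) (220/13,5) (226/13,7)]
5. Canonical ring: [(12,5) (220/13,5) (226/13,7) (12,7)]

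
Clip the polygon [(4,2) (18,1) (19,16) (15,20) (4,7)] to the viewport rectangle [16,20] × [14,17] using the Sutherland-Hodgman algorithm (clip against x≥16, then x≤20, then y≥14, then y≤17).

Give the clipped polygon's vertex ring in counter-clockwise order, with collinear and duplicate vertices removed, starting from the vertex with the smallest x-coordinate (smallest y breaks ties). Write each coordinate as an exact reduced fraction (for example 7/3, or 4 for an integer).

Clipped polygon: [(16,14) (283/15,14) (19,16) (18,17) (16,17)]

1. After x ≥ 16: [(16,8/7) (18,1) (19,16) (16,19)]
2. After x ≤ 20: [(16,8/7) (18,1) (19,16) (16,19)]
3. After y ≥ 14: [(16,14) (283/15,14) (19,16) (16,19)]
4. After y ≤ 17: [(16,17) (16,14) (283/15,14) (19,16) (18,17)]
5. Canonical ring: [(16,14) (283/15,14) (19,16) (18,17) (16,17)]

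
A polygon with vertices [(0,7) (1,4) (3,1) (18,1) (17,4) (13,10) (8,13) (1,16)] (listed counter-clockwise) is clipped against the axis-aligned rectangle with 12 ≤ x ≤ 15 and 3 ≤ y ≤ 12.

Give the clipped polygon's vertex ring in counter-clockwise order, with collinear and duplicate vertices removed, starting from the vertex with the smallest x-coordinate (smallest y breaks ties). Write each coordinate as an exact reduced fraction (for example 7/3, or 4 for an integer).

Clipped polygon: [(12,3) (15,3) (15,7) (13,10) (12,53/5)]

1. After x ≥ 12: [(12,1) (18,1) (17,4) (13,10) (12,53/5)]
2. After x ≤ 15: [(12,1) (15,1) (15,7) (13,10) (12,53/5)]
3. After y ≥ 3: [(12,3) (15,3) (15,7) (13,10) (12,53/5)]
4. After y ≤ 12: [(12,3) (15,3) (15,7) (13,10) (12,53/5)]
5. Canonical ring: [(12,3) (15,3) (15,7) (13,10) (12,53/5)]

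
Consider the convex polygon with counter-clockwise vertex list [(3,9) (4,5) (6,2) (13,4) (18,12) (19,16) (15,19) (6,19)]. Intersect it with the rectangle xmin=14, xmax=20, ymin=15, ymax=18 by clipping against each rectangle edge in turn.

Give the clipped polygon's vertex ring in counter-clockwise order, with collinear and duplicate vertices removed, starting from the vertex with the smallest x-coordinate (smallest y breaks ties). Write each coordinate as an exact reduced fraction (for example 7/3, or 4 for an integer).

1. After x ≥ 14: [(14,28/5) (18,12) (19,16) (15,19) (14,19)]
2. After x ≤ 20: [(14,28/5) (18,12) (19,16) (15,19) (14,19)]
3. After y ≥ 15: [(14,15) (75/4,15) (19,16) (15,19) (14,19)]
4. After y ≤ 18: [(14,18) (14,15) (75/4,15) (19,16) (49/3,18)]
5. Canonical ring: [(14,15) (75/4,15) (19,16) (49/3,18) (14,18)]

Clipped polygon: [(14,15) (75/4,15) (19,16) (49/3,18) (14,18)]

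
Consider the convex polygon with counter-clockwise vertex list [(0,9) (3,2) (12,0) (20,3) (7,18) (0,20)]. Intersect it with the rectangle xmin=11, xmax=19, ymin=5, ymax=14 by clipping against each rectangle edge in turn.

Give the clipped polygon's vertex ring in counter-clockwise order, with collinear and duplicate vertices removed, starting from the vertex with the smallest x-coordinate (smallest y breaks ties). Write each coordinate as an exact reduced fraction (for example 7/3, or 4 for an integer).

Clipped polygon: [(11,5) (274/15,5) (11,174/13)]

1. After x ≥ 11: [(11,2/9) (12,0) (20,3) (11,174/13)]
2. After x ≤ 19: [(11,2/9) (12,0) (19,21/8) (19,54/13) (11,174/13)]
3. After y ≥ 5: [(11,5) (274/15,5) (11,174/13)]
4. After y ≤ 14: [(11,5) (274/15,5) (11,174/13)]
5. Canonical ring: [(11,5) (274/15,5) (11,174/13)]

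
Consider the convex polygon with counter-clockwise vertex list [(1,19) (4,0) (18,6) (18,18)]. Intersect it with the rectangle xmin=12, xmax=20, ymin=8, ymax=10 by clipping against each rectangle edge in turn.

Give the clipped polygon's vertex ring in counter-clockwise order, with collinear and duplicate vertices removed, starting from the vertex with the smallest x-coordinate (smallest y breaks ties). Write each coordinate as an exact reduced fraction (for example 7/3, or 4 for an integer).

1. After x ≥ 12: [(12,312/17) (12,24/7) (18,6) (18,18)]
2. After x ≤ 20: [(12,312/17) (12,24/7) (18,6) (18,18)]
3. After y ≥ 8: [(12,312/17) (12,8) (18,8) (18,18)]
4. After y ≤ 10: [(12,10) (12,8) (18,8) (18,10)]
5. Canonical ring: [(12,8) (18,8) (18,10) (12,10)]

Clipped polygon: [(12,8) (18,8) (18,10) (12,10)]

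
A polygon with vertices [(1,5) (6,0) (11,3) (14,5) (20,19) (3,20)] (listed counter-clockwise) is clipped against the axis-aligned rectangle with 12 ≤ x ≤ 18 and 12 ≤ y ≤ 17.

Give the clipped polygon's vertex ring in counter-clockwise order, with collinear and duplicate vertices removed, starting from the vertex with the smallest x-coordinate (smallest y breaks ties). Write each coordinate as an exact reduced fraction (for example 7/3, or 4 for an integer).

1. After x ≥ 12: [(12,11/3) (14,5) (20,19) (12,331/17)]
2. After x ≤ 18: [(12,11/3) (14,5) (18,43/3) (18,325/17) (12,331/17)]
3. After y ≥ 12: [(12,12) (17,12) (18,43/3) (18,325/17) (12,331/17)]
4. After y ≤ 17: [(12,17) (12,12) (17,12) (18,43/3) (18,17)]
5. Canonical ring: [(12,12) (17,12) (18,43/3) (18,17) (12,17)]

Clipped polygon: [(12,12) (17,12) (18,43/3) (18,17) (12,17)]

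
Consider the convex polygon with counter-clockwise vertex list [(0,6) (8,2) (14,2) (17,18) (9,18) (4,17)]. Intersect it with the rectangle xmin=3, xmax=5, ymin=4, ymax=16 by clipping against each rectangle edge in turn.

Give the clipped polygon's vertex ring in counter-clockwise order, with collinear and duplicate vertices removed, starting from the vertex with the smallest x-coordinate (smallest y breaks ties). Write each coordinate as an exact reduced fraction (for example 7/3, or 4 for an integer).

1. After x ≥ 3: [(3,57/4) (3,9/2) (8,2) (14,2) (17,18) (9,18) (4,17)]
2. After x ≤ 5: [(3,57/4) (3,9/2) (5,7/2) (5,86/5) (4,17)]
3. After y ≥ 4: [(3,57/4) (3,9/2) (4,4) (5,4) (5,86/5) (4,17)]
4. After y ≤ 16: [(40/11,16) (3,57/4) (3,9/2) (4,4) (5,4) (5,16)]
5. Canonical ring: [(3,9/2) (4,4) (5,4) (5,16) (40/11,16) (3,57/4)]

Clipped polygon: [(3,9/2) (4,4) (5,4) (5,16) (40/11,16) (3,57/4)]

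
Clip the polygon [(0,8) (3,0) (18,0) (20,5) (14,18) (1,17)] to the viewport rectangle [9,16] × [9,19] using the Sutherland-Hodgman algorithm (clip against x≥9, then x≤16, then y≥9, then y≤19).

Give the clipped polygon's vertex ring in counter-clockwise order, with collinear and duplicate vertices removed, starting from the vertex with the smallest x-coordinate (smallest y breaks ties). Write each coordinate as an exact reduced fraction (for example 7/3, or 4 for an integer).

1. After x ≥ 9: [(9,0) (18,0) (20,5) (14,18) (9,229/13)]
2. After x ≤ 16: [(9,0) (16,0) (16,41/3) (14,18) (9,229/13)]
3. After y ≥ 9: [(9,9) (16,9) (16,41/3) (14,18) (9,229/13)]
4. After y ≤ 19: [(9,9) (16,9) (16,41/3) (14,18) (9,229/13)]
5. Canonical ring: [(9,9) (16,9) (16,41/3) (14,18) (9,229/13)]

Clipped polygon: [(9,9) (16,9) (16,41/3) (14,18) (9,229/13)]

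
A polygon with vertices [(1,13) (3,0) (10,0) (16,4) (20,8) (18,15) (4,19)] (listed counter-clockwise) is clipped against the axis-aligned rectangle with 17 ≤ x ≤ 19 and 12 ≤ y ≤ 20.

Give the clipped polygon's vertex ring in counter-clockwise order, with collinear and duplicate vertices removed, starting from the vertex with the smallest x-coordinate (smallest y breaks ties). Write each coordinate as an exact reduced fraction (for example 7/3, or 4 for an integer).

1. After x ≥ 17: [(17,5) (20,8) (18,15) (17,107/7)]
2. After x ≤ 19: [(17,5) (19,7) (19,23/2) (18,15) (17,107/7)]
3. After y ≥ 12: [(17,12) (132/7,12) (18,15) (17,107/7)]
4. After y ≤ 20: [(17,12) (132/7,12) (18,15) (17,107/7)]
5. Canonical ring: [(17,12) (132/7,12) (18,15) (17,107/7)]

Clipped polygon: [(17,12) (132/7,12) (18,15) (17,107/7)]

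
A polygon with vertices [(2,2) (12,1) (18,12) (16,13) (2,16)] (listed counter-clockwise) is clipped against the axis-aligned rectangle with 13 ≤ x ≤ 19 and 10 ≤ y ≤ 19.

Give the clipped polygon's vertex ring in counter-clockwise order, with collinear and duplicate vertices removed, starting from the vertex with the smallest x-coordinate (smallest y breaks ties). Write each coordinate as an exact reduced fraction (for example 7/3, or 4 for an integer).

1. After x ≥ 13: [(13,17/6) (18,12) (16,13) (13,191/14)]
2. After x ≤ 19: [(13,17/6) (18,12) (16,13) (13,191/14)]
3. After y ≥ 10: [(13,10) (186/11,10) (18,12) (16,13) (13,191/14)]
4. After y ≤ 19: [(13,10) (186/11,10) (18,12) (16,13) (13,191/14)]
5. Canonical ring: [(13,10) (186/11,10) (18,12) (16,13) (13,191/14)]

Clipped polygon: [(13,10) (186/11,10) (18,12) (16,13) (13,191/14)]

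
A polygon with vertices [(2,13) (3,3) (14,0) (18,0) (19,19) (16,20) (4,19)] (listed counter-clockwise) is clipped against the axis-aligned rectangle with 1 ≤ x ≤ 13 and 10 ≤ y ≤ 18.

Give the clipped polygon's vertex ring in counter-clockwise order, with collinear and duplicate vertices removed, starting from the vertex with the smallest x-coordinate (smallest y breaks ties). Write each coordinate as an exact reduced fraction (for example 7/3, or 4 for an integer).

Clipped polygon: [(2,13) (23/10,10) (13,10) (13,18) (11/3,18)]

1. After x ≥ 1: [(2,13) (3,3) (14,0) (18,0) (19,19) (16,20) (4,19)]
2. After x ≤ 13: [(2,13) (3,3) (13,3/11) (13,79/4) (4,19)]
3. After y ≥ 10: [(2,13) (23/10,10) (13,10) (13,79/4) (4,19)]
4. After y ≤ 18: [(11/3,18) (2,13) (23/10,10) (13,10) (13,18)]
5. Canonical ring: [(2,13) (23/10,10) (13,10) (13,18) (11/3,18)]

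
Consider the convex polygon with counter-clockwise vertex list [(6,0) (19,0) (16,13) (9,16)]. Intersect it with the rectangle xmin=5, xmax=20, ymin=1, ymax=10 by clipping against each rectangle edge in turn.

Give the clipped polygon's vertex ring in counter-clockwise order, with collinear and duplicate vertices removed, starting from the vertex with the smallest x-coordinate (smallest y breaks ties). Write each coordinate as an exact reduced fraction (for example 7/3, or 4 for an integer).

1. After x ≥ 5: [(6,0) (19,0) (16,13) (9,16)]
2. After x ≤ 20: [(6,0) (19,0) (16,13) (9,16)]
3. After y ≥ 1: [(99/16,1) (244/13,1) (16,13) (9,16)]
4. After y ≤ 10: [(63/8,10) (99/16,1) (244/13,1) (217/13,10)]
5. Canonical ring: [(99/16,1) (244/13,1) (217/13,10) (63/8,10)]

Clipped polygon: [(99/16,1) (244/13,1) (217/13,10) (63/8,10)]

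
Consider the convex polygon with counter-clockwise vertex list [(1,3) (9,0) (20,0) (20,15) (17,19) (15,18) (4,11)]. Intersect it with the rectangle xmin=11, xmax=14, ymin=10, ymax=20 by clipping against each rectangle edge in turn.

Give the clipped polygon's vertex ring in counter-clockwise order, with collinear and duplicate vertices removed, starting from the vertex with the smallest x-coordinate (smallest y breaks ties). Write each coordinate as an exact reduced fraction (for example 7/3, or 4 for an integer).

Clipped polygon: [(11,10) (14,10) (14,191/11) (11,170/11)]

1. After x ≥ 11: [(11,0) (20,0) (20,15) (17,19) (15,18) (11,170/11)]
2. After x ≤ 14: [(11,0) (14,0) (14,191/11) (11,170/11)]
3. After y ≥ 10: [(11,10) (14,10) (14,191/11) (11,170/11)]
4. After y ≤ 20: [(11,10) (14,10) (14,191/11) (11,170/11)]
5. Canonical ring: [(11,10) (14,10) (14,191/11) (11,170/11)]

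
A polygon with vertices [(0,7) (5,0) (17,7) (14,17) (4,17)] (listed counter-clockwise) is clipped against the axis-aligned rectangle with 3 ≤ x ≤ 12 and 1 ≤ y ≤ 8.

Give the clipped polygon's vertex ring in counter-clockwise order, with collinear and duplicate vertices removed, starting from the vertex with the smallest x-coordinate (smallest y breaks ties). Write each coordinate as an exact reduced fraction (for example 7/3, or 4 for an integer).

Clipped polygon: [(3,14/5) (30/7,1) (47/7,1) (12,49/12) (12,8) (3,8)]

1. After x ≥ 3: [(3,29/2) (3,14/5) (5,0) (17,7) (14,17) (4,17)]
2. After x ≤ 12: [(3,29/2) (3,14/5) (5,0) (12,49/12) (12,17) (4,17)]
3. After y ≥ 1: [(3,29/2) (3,14/5) (30/7,1) (47/7,1) (12,49/12) (12,17) (4,17)]
4. After y ≤ 8: [(3,8) (3,14/5) (30/7,1) (47/7,1) (12,49/12) (12,8)]
5. Canonical ring: [(3,14/5) (30/7,1) (47/7,1) (12,49/12) (12,8) (3,8)]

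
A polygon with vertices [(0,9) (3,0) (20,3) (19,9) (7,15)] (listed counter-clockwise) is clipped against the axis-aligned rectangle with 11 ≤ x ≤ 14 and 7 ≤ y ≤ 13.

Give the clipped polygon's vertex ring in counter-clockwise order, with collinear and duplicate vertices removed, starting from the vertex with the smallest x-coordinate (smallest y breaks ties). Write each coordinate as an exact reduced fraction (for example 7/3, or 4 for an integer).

1. After x ≥ 11: [(11,24/17) (20,3) (19,9) (11,13)]
2. After x ≤ 14: [(11,24/17) (14,33/17) (14,23/2) (11,13)]
3. After y ≥ 7: [(11,7) (14,7) (14,23/2) (11,13)]
4. After y ≤ 13: [(11,7) (14,7) (14,23/2) (11,13)]
5. Canonical ring: [(11,7) (14,7) (14,23/2) (11,13)]

Clipped polygon: [(11,7) (14,7) (14,23/2) (11,13)]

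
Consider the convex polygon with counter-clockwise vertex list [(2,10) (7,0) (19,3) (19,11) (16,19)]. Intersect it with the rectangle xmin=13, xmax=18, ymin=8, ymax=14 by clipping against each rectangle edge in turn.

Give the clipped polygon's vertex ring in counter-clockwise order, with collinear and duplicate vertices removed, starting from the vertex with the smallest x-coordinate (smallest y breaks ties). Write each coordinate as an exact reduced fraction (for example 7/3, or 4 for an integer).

1. After x ≥ 13: [(13,239/14) (13,3/2) (19,3) (19,11) (16,19)]
2. After x ≤ 18: [(13,239/14) (13,3/2) (18,11/4) (18,41/3) (16,19)]
3. After y ≥ 8: [(13,239/14) (13,8) (18,8) (18,41/3) (16,19)]
4. After y ≤ 14: [(13,14) (13,8) (18,8) (18,41/3) (143/8,14)]
5. Canonical ring: [(13,8) (18,8) (18,41/3) (143/8,14) (13,14)]

Clipped polygon: [(13,8) (18,8) (18,41/3) (143/8,14) (13,14)]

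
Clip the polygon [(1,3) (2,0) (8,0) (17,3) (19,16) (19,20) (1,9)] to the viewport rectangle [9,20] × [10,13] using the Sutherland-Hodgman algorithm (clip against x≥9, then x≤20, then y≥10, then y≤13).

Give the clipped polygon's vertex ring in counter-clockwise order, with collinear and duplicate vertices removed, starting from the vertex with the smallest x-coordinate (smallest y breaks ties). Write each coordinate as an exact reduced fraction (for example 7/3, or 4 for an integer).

Clipped polygon: [(9,10) (235/13,10) (241/13,13) (9,13)]

1. After x ≥ 9: [(9,1/3) (17,3) (19,16) (19,20) (9,125/9)]
2. After x ≤ 20: [(9,1/3) (17,3) (19,16) (19,20) (9,125/9)]
3. After y ≥ 10: [(9,10) (235/13,10) (19,16) (19,20) (9,125/9)]
4. After y ≤ 13: [(9,13) (9,10) (235/13,10) (241/13,13)]
5. Canonical ring: [(9,10) (235/13,10) (241/13,13) (9,13)]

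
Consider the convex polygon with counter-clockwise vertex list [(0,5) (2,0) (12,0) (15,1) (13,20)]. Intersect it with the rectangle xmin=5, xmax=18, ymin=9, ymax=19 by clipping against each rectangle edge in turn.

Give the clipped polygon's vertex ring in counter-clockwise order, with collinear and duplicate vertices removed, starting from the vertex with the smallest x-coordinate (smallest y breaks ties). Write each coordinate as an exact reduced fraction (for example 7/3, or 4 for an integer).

Clipped polygon: [(5,9) (269/19,9) (249/19,19) (182/15,19) (5,140/13)]

1. After x ≥ 5: [(5,140/13) (5,0) (12,0) (15,1) (13,20)]
2. After x ≤ 18: [(5,140/13) (5,0) (12,0) (15,1) (13,20)]
3. After y ≥ 9: [(5,140/13) (5,9) (269/19,9) (13,20)]
4. After y ≤ 19: [(182/15,19) (5,140/13) (5,9) (269/19,9) (249/19,19)]
5. Canonical ring: [(5,9) (269/19,9) (249/19,19) (182/15,19) (5,140/13)]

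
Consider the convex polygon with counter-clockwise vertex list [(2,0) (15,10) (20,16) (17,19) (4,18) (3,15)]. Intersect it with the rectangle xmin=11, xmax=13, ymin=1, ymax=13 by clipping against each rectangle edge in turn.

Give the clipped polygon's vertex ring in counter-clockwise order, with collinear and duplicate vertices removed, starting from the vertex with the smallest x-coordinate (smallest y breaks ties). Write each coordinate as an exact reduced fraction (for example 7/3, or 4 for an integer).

Clipped polygon: [(11,90/13) (13,110/13) (13,13) (11,13)]

1. After x ≥ 11: [(11,90/13) (15,10) (20,16) (17,19) (11,241/13)]
2. After x ≤ 13: [(11,90/13) (13,110/13) (13,243/13) (11,241/13)]
3. After y ≥ 1: [(11,90/13) (13,110/13) (13,243/13) (11,241/13)]
4. After y ≤ 13: [(11,13) (11,90/13) (13,110/13) (13,13)]
5. Canonical ring: [(11,90/13) (13,110/13) (13,13) (11,13)]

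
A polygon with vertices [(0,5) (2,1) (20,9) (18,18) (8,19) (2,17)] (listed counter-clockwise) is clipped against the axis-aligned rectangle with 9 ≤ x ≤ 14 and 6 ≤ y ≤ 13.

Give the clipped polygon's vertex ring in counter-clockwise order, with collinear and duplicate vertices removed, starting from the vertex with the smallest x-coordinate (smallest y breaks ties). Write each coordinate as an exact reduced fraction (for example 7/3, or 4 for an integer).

Clipped polygon: [(9,6) (53/4,6) (14,19/3) (14,13) (9,13)]

1. After x ≥ 9: [(9,37/9) (20,9) (18,18) (9,189/10)]
2. After x ≤ 14: [(9,37/9) (14,19/3) (14,92/5) (9,189/10)]
3. After y ≥ 6: [(9,6) (53/4,6) (14,19/3) (14,92/5) (9,189/10)]
4. After y ≤ 13: [(9,13) (9,6) (53/4,6) (14,19/3) (14,13)]
5. Canonical ring: [(9,6) (53/4,6) (14,19/3) (14,13) (9,13)]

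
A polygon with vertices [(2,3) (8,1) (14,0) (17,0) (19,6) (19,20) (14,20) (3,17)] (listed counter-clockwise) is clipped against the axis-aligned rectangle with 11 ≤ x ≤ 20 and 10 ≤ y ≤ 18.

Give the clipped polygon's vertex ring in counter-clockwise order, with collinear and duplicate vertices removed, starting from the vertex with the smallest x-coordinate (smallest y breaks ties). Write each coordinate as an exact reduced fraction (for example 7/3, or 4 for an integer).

Clipped polygon: [(11,10) (19,10) (19,18) (11,18)]

1. After x ≥ 11: [(11,1/2) (14,0) (17,0) (19,6) (19,20) (14,20) (11,211/11)]
2. After x ≤ 20: [(11,1/2) (14,0) (17,0) (19,6) (19,20) (14,20) (11,211/11)]
3. After y ≥ 10: [(11,10) (19,10) (19,20) (14,20) (11,211/11)]
4. After y ≤ 18: [(11,18) (11,10) (19,10) (19,18)]
5. Canonical ring: [(11,10) (19,10) (19,18) (11,18)]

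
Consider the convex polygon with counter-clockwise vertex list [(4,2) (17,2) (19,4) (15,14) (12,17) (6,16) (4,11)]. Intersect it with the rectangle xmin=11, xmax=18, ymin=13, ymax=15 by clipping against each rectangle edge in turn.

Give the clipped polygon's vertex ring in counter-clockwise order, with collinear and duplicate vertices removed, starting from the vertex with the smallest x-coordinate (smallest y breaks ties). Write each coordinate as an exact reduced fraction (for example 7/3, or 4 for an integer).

1. After x ≥ 11: [(11,2) (17,2) (19,4) (15,14) (12,17) (11,101/6)]
2. After x ≤ 18: [(11,2) (17,2) (18,3) (18,13/2) (15,14) (12,17) (11,101/6)]
3. After y ≥ 13: [(11,13) (77/5,13) (15,14) (12,17) (11,101/6)]
4. After y ≤ 15: [(11,15) (11,13) (77/5,13) (15,14) (14,15)]
5. Canonical ring: [(11,13) (77/5,13) (15,14) (14,15) (11,15)]

Clipped polygon: [(11,13) (77/5,13) (15,14) (14,15) (11,15)]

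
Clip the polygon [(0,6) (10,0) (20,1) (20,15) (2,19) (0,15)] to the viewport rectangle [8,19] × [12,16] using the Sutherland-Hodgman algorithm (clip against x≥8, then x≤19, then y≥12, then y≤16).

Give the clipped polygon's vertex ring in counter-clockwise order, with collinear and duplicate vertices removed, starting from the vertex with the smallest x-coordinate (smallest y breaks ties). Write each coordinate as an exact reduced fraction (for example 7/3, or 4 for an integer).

Clipped polygon: [(8,12) (19,12) (19,137/9) (31/2,16) (8,16)]

1. After x ≥ 8: [(8,6/5) (10,0) (20,1) (20,15) (8,53/3)]
2. After x ≤ 19: [(8,6/5) (10,0) (19,9/10) (19,137/9) (8,53/3)]
3. After y ≥ 12: [(8,12) (19,12) (19,137/9) (8,53/3)]
4. After y ≤ 16: [(8,16) (8,12) (19,12) (19,137/9) (31/2,16)]
5. Canonical ring: [(8,12) (19,12) (19,137/9) (31/2,16) (8,16)]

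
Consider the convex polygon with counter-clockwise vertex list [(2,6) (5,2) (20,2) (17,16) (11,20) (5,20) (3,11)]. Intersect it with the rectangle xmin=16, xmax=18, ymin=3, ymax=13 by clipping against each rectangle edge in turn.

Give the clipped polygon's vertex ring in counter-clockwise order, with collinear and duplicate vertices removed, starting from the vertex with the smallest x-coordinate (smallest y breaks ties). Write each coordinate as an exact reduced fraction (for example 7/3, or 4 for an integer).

1. After x ≥ 16: [(16,2) (20,2) (17,16) (16,50/3)]
2. After x ≤ 18: [(16,2) (18,2) (18,34/3) (17,16) (16,50/3)]
3. After y ≥ 3: [(16,3) (18,3) (18,34/3) (17,16) (16,50/3)]
4. After y ≤ 13: [(16,13) (16,3) (18,3) (18,34/3) (247/14,13)]
5. Canonical ring: [(16,3) (18,3) (18,34/3) (247/14,13) (16,13)]

Clipped polygon: [(16,3) (18,3) (18,34/3) (247/14,13) (16,13)]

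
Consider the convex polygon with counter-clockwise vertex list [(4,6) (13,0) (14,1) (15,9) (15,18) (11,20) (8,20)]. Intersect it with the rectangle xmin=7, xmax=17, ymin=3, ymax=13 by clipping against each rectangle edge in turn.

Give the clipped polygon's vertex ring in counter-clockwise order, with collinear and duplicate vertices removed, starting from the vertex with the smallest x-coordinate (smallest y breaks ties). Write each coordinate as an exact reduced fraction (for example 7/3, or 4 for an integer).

1. After x ≥ 7: [(7,33/2) (7,4) (13,0) (14,1) (15,9) (15,18) (11,20) (8,20)]
2. After x ≤ 17: [(7,33/2) (7,4) (13,0) (14,1) (15,9) (15,18) (11,20) (8,20)]
3. After y ≥ 3: [(7,33/2) (7,4) (17/2,3) (57/4,3) (15,9) (15,18) (11,20) (8,20)]
4. After y ≤ 13: [(7,13) (7,4) (17/2,3) (57/4,3) (15,9) (15,13)]
5. Canonical ring: [(7,4) (17/2,3) (57/4,3) (15,9) (15,13) (7,13)]

Clipped polygon: [(7,4) (17/2,3) (57/4,3) (15,9) (15,13) (7,13)]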